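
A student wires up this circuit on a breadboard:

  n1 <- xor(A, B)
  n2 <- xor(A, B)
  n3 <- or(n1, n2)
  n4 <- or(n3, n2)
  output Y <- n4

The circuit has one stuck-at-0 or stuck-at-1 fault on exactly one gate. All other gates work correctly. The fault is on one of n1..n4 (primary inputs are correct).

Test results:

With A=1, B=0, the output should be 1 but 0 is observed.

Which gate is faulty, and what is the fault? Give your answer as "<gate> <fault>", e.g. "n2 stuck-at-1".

n4 stuck-at-0

Fault-free values for test 1 (A=1, B=0): n1=1, n2=1, n3=1, n4=1, giving Y=1. Observed 0.
Test 1: faults giving observed 0 are {n4 stuck-at-0}.
Only n4 stuck-at-0 is consistent with every test.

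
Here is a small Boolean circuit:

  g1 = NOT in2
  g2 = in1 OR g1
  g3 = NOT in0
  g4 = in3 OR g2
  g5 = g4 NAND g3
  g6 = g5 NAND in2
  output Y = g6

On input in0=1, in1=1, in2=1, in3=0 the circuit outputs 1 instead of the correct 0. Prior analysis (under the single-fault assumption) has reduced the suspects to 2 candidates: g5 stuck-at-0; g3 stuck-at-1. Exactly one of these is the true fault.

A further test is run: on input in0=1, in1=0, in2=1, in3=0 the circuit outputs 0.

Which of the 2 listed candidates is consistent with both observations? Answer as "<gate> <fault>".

g3 stuck-at-1

Evaluate each candidate on input in0=1, in1=0, in2=1, in3=0:
  g5 stuck-at-0: g1=0, g2=0, g3=0, g4=0, g5=0 [stuck-at-0], g6=1 → 1 — eliminated
  g3 stuck-at-1: g1=0, g2=0, g3=1 [stuck-at-1], g4=0, g5=1, g6=0 → 0 — matches
Only g3 stuck-at-1 reproduces the observed 0.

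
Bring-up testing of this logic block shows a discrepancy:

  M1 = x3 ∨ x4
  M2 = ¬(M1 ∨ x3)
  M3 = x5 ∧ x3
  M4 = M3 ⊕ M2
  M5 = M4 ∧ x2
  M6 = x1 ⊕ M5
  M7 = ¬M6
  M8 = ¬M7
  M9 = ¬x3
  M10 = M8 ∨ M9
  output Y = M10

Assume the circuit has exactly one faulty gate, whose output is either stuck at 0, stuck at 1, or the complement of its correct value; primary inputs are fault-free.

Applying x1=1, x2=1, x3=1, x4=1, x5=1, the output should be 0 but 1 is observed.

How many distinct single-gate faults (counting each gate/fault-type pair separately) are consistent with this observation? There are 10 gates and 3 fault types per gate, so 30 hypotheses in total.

Fault-free: M1=1, M2=0, M3=1, M4=1, M5=1, M6=0, M7=1, M8=0, M9=0, M10=0 → 0. Observed 1.
  M1: none of the 3 fault types match ✗
  M2: stuck-at-1, inverted output ✓; others ✗
  M3: stuck-at-0, inverted output ✓; others ✗
  M4: stuck-at-0, inverted output ✓; others ✗
  M5: stuck-at-0, inverted output ✓; others ✗
  M6: stuck-at-1, inverted output ✓; others ✗
  M7: stuck-at-0, inverted output ✓; others ✗
  M8: stuck-at-1, inverted output ✓; others ✗
  M9: stuck-at-1, inverted output ✓; others ✗
  M10: stuck-at-1, inverted output ✓; others ✗
Consistent faults: {M2 stuck-at-1, M2 inverted output, M3 stuck-at-0, M3 inverted output, M4 stuck-at-0, M4 inverted output, M5 stuck-at-0, M5 inverted output, M6 stuck-at-1, M6 inverted output, M7 stuck-at-0, M7 inverted output, M8 stuck-at-1, M8 inverted output, M9 stuck-at-1, M9 inverted output, M10 stuck-at-1, M10 inverted output} — 18 in all.

18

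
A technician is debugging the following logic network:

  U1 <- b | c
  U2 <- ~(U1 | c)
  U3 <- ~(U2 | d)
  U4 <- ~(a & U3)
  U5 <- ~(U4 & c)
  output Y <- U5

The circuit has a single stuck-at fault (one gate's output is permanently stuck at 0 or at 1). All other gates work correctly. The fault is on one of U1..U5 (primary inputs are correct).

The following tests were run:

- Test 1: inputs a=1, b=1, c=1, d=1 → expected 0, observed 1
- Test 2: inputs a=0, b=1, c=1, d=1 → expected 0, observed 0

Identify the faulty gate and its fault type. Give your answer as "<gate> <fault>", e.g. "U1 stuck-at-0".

U3 stuck-at-1

Fault-free values for test 1 (a=1, b=1, c=1, d=1): U1=1, U2=0, U3=0, U4=1, U5=0, giving Y=0. Observed 1.
Test 1: faults giving observed 1 are {U3 stuck-at-1, U4 stuck-at-0, U5 stuck-at-1}.
Test 2 (a=0, b=1, c=1, d=1): fault-free U1=1, U2=0, U3=0, U4=1, U5=0 → 0; observed 0. Eliminates U4 stuck-at-0, U5 stuck-at-1.
Only U3 stuck-at-1 is consistent with every test.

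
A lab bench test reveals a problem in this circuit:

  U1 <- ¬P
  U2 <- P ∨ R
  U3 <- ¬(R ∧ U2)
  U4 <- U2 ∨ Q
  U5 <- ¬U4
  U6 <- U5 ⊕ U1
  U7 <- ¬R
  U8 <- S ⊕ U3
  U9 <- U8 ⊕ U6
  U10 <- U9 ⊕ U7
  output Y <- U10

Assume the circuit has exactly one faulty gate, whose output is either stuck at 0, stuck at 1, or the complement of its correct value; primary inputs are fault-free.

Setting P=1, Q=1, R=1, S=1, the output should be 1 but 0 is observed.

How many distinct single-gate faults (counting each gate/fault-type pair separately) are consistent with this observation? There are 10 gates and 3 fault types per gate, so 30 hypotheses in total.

Fault-free: U1=0, U2=1, U3=0, U4=1, U5=0, U6=0, U7=0, U8=1, U9=1, U10=1 → 1. Observed 0.
  U1: stuck-at-1, inverted output ✓; others ✗
  U2: stuck-at-0, inverted output ✓; others ✗
  U3: stuck-at-1, inverted output ✓; others ✗
  U4: stuck-at-0, inverted output ✓; others ✗
  U5: stuck-at-1, inverted output ✓; others ✗
  U6: stuck-at-1, inverted output ✓; others ✗
  U7: stuck-at-1, inverted output ✓; others ✗
  U8: stuck-at-0, inverted output ✓; others ✗
  U9: stuck-at-0, inverted output ✓; others ✗
  U10: stuck-at-0, inverted output ✓; others ✗
Consistent faults: {U1 stuck-at-1, U1 inverted output, U2 stuck-at-0, U2 inverted output, U3 stuck-at-1, U3 inverted output, U4 stuck-at-0, U4 inverted output, U5 stuck-at-1, U5 inverted output, U6 stuck-at-1, U6 inverted output, U7 stuck-at-1, U7 inverted output, U8 stuck-at-0, U8 inverted output, U9 stuck-at-0, U9 inverted output, U10 stuck-at-0, U10 inverted output} — 20 in all.

20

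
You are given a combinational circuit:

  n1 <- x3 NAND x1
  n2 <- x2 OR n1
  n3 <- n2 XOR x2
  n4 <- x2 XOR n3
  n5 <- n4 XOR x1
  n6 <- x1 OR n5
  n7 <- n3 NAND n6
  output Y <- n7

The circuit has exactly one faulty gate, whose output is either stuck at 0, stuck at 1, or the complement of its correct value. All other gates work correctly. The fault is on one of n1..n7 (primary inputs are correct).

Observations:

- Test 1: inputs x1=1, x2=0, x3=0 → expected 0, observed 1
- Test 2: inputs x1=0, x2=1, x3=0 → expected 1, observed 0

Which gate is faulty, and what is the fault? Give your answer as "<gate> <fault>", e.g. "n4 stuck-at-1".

n7 inverted output

Fault-free values for test 1 (x1=1, x2=0, x3=0): n1=1, n2=1, n3=1, n4=1, n5=0, n6=1, n7=0, giving Y=0. Observed 1.
Test 1: faults giving observed 1 are {n1 stuck-at-0, n1 inverted output, n2 stuck-at-0, n2 inverted output, n3 stuck-at-0, n3 inverted output, n6 stuck-at-0, n6 inverted output, n7 stuck-at-1, n7 inverted output}.
Test 2 (x1=0, x2=1, x3=0): fault-free n1=1, n2=1, n3=0, n4=1, n5=1, n6=1, n7=1 → 1; observed 0. Eliminates n1 stuck-at-0, n1 inverted output, n2 stuck-at-0, n2 inverted output, n3 stuck-at-0, n3 inverted output, n6 stuck-at-0, n6 inverted output, n7 stuck-at-1.
Only n7 inverted output is consistent with every test.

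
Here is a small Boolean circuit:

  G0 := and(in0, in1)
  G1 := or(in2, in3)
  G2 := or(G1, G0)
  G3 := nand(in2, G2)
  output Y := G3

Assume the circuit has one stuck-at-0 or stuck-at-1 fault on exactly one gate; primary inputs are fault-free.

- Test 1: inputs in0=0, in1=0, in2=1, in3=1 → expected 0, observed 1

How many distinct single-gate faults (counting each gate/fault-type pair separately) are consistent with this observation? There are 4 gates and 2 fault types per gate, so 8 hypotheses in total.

Fault-free: G0=0, G1=1, G2=1, G3=0 → 0. Observed 1.
  G0 stuck-at-0: output 0 ✗
  G0 stuck-at-1: output 0 ✗
  G1 stuck-at-0: output 1 ✓
  G1 stuck-at-1: output 0 ✗
  G2 stuck-at-0: output 1 ✓
  G2 stuck-at-1: output 0 ✗
  G3 stuck-at-0: output 0 ✗
  G3 stuck-at-1: output 1 ✓
Consistent faults: {G1 stuck-at-0, G2 stuck-at-0, G3 stuck-at-1} — 3 in all.

3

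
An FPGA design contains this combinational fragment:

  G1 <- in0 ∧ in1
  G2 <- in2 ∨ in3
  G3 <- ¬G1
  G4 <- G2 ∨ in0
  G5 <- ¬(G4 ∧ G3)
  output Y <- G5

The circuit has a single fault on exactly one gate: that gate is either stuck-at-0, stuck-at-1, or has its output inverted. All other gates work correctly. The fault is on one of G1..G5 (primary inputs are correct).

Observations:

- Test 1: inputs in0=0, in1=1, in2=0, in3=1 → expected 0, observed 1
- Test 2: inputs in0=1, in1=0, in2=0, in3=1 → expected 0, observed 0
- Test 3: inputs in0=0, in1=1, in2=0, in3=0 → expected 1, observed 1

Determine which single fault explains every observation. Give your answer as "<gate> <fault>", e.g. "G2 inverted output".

Fault-free values for test 1 (in0=0, in1=1, in2=0, in3=1): G1=0, G2=1, G3=1, G4=1, G5=0, giving Y=0. Observed 1.
Test 1: faults giving observed 1 are {G1 stuck-at-1, G1 inverted output, G2 stuck-at-0, G2 inverted output, G3 stuck-at-0, G3 inverted output, G4 stuck-at-0, G4 inverted output, G5 stuck-at-1, G5 inverted output}.
Test 2 (in0=1, in1=0, in2=0, in3=1): fault-free G1=0, G2=1, G3=1, G4=1, G5=0 → 0; observed 0. Eliminates G1 stuck-at-1, G1 inverted output, G3 stuck-at-0, G3 inverted output, G4 stuck-at-0, G4 inverted output, G5 stuck-at-1, G5 inverted output.
Test 3 (in0=0, in1=1, in2=0, in3=0): fault-free G1=0, G2=0, G3=1, G4=0, G5=1 → 1; observed 1. Eliminates G2 inverted output.
Only G2 stuck-at-0 is consistent with every test.

G2 stuck-at-0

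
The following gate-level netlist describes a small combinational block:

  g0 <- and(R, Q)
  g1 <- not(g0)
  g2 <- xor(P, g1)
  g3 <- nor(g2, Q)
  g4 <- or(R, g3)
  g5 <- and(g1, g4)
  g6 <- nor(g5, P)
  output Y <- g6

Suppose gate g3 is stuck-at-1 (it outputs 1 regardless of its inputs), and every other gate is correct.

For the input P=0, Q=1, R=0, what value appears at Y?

0

Propagate with g3 forced: g0=0, g1=1, g2=1, g3=1 [stuck-at-1], g4=1, g5=1, g6=0.
So Y = 0. (Without the fault it would be 1.)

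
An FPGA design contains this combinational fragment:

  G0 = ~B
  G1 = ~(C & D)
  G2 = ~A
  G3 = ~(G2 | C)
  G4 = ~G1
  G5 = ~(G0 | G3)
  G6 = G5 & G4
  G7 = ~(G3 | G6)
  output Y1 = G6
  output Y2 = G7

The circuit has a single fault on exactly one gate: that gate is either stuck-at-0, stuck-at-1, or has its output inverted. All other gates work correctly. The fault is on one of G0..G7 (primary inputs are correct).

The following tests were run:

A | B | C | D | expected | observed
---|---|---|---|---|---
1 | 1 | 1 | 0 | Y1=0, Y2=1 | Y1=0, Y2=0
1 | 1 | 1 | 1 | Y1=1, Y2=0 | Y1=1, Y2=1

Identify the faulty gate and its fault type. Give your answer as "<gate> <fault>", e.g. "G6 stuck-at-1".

Fault-free values for test 1 (A=1, B=1, C=1, D=0): G0=0, G1=1, G2=0, G3=0, G4=0, G5=1, G6=0, G7=1, giving Y1=0, Y2=1. Observed Y1=0, Y2=0.
Test 1: faults giving observed Y1=0, Y2=0 are {G3 stuck-at-1, G3 inverted output, G7 stuck-at-0, G7 inverted output}.
Test 2 (A=1, B=1, C=1, D=1): fault-free G0=0, G1=0, G2=0, G3=0, G4=1, G5=1, G6=1, G7=0 → Y1=1, Y2=0; observed Y1=1, Y2=1. Eliminates G3 stuck-at-1, G3 inverted output, G7 stuck-at-0.
Only G7 inverted output is consistent with every test.

G7 inverted output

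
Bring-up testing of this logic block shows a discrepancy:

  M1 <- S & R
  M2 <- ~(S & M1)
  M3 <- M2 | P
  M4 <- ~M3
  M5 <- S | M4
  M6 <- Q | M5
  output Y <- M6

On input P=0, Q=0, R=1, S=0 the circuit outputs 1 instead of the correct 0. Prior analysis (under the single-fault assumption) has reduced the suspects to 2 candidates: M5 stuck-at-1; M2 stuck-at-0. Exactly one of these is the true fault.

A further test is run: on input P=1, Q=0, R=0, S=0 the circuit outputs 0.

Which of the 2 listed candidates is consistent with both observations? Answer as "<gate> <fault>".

M2 stuck-at-0

Evaluate each candidate on input P=1, Q=0, R=0, S=0:
  M5 stuck-at-1: M1=0, M2=1, M3=1, M4=0, M5=1 [stuck-at-1], M6=1 → 1 — eliminated
  M2 stuck-at-0: M1=0, M2=0 [stuck-at-0], M3=1, M4=0, M5=0, M6=0 → 0 — matches
Only M2 stuck-at-0 reproduces the observed 0.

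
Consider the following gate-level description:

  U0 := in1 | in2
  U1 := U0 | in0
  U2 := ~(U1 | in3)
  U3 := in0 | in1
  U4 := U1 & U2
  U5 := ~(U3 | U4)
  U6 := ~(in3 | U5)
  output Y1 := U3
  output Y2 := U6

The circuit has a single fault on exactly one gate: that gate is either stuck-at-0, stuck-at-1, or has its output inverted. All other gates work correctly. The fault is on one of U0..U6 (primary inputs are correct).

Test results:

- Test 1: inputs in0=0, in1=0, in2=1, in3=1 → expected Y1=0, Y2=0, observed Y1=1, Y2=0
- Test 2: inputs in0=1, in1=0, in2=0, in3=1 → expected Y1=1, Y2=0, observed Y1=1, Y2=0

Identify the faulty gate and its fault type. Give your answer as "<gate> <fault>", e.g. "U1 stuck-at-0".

Fault-free values for test 1 (in0=0, in1=0, in2=1, in3=1): U0=1, U1=1, U2=0, U3=0, U4=0, U5=1, U6=0, giving Y1=0, Y2=0. Observed Y1=1, Y2=0.
Test 1: faults giving observed Y1=1, Y2=0 are {U3 stuck-at-1, U3 inverted output}.
Test 2 (in0=1, in1=0, in2=0, in3=1): fault-free U0=0, U1=1, U2=0, U3=1, U4=0, U5=0, U6=0 → Y1=1, Y2=0; observed Y1=1, Y2=0. Eliminates U3 inverted output.
Only U3 stuck-at-1 is consistent with every test.

U3 stuck-at-1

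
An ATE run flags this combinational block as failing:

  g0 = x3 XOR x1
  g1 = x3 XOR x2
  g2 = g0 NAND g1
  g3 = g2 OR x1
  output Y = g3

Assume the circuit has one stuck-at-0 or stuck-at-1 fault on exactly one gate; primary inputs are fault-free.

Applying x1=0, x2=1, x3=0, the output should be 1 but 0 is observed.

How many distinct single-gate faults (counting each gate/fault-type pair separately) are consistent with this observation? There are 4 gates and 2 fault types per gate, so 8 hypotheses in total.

Fault-free: g0=0, g1=1, g2=1, g3=1 → 1. Observed 0.
  g0 stuck-at-0: output 1 ✗
  g0 stuck-at-1: output 0 ✓
  g1 stuck-at-0: output 1 ✗
  g1 stuck-at-1: output 1 ✗
  g2 stuck-at-0: output 0 ✓
  g2 stuck-at-1: output 1 ✗
  g3 stuck-at-0: output 0 ✓
  g3 stuck-at-1: output 1 ✗
Consistent faults: {g0 stuck-at-1, g2 stuck-at-0, g3 stuck-at-0} — 3 in all.

3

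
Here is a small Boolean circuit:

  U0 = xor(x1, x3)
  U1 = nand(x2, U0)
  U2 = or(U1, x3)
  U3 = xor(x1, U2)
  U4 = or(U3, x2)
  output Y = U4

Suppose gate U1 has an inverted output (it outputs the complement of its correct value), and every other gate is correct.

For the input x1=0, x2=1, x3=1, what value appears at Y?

1

Propagate with U1 forced: U0=1, U1=1 [inverted output], U2=1, U3=1, U4=1.
So Y = 1. (Same as the fault-free value — the fault is masked on this input.)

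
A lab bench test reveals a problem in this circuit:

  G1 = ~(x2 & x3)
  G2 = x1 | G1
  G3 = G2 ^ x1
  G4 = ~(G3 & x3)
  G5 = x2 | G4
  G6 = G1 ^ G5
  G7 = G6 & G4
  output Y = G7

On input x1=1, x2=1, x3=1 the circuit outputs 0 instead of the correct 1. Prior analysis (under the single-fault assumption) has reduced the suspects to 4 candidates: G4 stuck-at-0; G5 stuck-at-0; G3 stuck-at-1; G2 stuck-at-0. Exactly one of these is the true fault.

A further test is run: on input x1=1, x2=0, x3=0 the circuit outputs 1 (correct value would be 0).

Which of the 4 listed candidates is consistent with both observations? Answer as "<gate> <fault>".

G5 stuck-at-0

Evaluate each candidate on input x1=1, x2=0, x3=0:
  G4 stuck-at-0: G1=1, G2=1, G3=0, G4=0 [stuck-at-0], G5=0, G6=1, G7=0 → 0 — eliminated
  G5 stuck-at-0: G1=1, G2=1, G3=0, G4=1, G5=0 [stuck-at-0], G6=1, G7=1 → 1 — matches
  G3 stuck-at-1: G1=1, G2=1, G3=1 [stuck-at-1], G4=1, G5=1, G6=0, G7=0 → 0 — eliminated
  G2 stuck-at-0: G1=1, G2=0 [stuck-at-0], G3=1, G4=1, G5=1, G6=0, G7=0 → 0 — eliminated
Only G5 stuck-at-0 reproduces the observed 1.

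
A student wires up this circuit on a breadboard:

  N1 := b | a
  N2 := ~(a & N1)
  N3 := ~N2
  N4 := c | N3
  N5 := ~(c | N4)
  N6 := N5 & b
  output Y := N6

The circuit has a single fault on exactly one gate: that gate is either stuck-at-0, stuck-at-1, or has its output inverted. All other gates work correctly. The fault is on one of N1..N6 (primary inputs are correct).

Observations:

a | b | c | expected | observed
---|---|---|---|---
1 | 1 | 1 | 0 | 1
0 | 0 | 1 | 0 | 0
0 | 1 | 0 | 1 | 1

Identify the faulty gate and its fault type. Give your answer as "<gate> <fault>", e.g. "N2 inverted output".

N5 stuck-at-1

Fault-free values for test 1 (a=1, b=1, c=1): N1=1, N2=0, N3=1, N4=1, N5=0, N6=0, giving Y=0. Observed 1.
Test 1: faults giving observed 1 are {N5 stuck-at-1, N5 inverted output, N6 stuck-at-1, N6 inverted output}.
Test 2 (a=0, b=0, c=1): fault-free N1=0, N2=1, N3=0, N4=1, N5=0, N6=0 → 0; observed 0. Eliminates N6 stuck-at-1, N6 inverted output.
Test 3 (a=0, b=1, c=0): fault-free N1=1, N2=1, N3=0, N4=0, N5=1, N6=1 → 1; observed 1. Eliminates N5 inverted output.
Only N5 stuck-at-1 is consistent with every test.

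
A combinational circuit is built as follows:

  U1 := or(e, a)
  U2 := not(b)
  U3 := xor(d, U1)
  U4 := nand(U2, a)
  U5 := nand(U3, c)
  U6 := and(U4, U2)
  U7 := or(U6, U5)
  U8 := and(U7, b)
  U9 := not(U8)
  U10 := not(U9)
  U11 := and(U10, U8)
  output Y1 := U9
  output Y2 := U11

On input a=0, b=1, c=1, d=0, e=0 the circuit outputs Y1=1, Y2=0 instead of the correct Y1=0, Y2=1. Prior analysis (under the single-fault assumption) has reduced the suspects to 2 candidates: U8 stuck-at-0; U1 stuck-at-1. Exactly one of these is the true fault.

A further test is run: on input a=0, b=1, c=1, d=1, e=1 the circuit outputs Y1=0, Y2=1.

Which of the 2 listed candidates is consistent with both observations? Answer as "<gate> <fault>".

U1 stuck-at-1

Evaluate each candidate on input a=0, b=1, c=1, d=1, e=1:
  U8 stuck-at-0: U1=1, U2=0, U3=0, U4=1, U5=1, U6=0, U7=1, U8=0 [stuck-at-0], U9=1, U10=0, U11=0 → Y1=1, Y2=0 — eliminated
  U1 stuck-at-1: U1=1 [stuck-at-1], U2=0, U3=0, U4=1, U5=1, U6=0, U7=1, U8=1, U9=0, U10=1, U11=1 → Y1=0, Y2=1 — matches
Only U1 stuck-at-1 reproduces the observed Y1=0, Y2=1.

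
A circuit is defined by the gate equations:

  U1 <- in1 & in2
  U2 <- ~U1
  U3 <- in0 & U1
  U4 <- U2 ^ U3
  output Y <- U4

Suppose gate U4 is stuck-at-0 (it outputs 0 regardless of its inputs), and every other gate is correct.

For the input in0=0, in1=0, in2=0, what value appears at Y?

Propagate with U4 forced: U1=0, U2=1, U3=0, U4=0 [stuck-at-0].
So Y = 0. (Without the fault it would be 1.)

0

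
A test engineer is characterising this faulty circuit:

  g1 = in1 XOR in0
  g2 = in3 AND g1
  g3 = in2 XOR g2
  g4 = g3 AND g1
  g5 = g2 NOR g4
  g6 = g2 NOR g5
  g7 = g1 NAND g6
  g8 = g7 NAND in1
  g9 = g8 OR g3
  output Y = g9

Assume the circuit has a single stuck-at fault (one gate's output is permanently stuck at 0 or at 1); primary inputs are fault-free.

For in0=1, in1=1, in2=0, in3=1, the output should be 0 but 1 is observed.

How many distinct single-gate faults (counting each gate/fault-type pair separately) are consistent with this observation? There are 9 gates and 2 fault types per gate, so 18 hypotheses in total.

6

Fault-free: g1=0, g2=0, g3=0, g4=0, g5=1, g6=0, g7=1, g8=0, g9=0 → 0. Observed 1.
  g1: stuck-at-1 ✓; others ✗
  g2: stuck-at-1 ✓; others ✗
  g3: stuck-at-1 ✓; others ✗
  g4: none of the 2 fault types match ✗
  g5: none of the 2 fault types match ✗
  g6: none of the 2 fault types match ✗
  g7: stuck-at-0 ✓; others ✗
  g8: stuck-at-1 ✓; others ✗
  g9: stuck-at-1 ✓; others ✗
Consistent faults: {g1 stuck-at-1, g2 stuck-at-1, g3 stuck-at-1, g7 stuck-at-0, g8 stuck-at-1, g9 stuck-at-1} — 6 in all.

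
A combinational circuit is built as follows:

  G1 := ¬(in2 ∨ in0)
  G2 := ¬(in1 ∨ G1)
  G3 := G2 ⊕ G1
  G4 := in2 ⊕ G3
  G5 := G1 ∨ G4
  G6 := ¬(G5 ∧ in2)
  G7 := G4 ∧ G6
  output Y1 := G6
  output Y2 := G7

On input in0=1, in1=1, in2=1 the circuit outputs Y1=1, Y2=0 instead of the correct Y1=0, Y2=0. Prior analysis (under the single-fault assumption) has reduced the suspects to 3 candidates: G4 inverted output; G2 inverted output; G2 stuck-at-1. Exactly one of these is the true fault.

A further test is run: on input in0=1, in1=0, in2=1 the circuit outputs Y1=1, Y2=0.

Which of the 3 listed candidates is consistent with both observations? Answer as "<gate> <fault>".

G2 stuck-at-1

Evaluate each candidate on input in0=1, in1=0, in2=1:
  G4 inverted output: G1=0, G2=1, G3=1, G4=1 [inverted output], G5=1, G6=0, G7=0 → Y1=0, Y2=0 — eliminated
  G2 inverted output: G1=0, G2=0 [inverted output], G3=0, G4=1, G5=1, G6=0, G7=0 → Y1=0, Y2=0 — eliminated
  G2 stuck-at-1: G1=0, G2=1 [stuck-at-1], G3=1, G4=0, G5=0, G6=1, G7=0 → Y1=1, Y2=0 — matches
Only G2 stuck-at-1 reproduces the observed Y1=1, Y2=0.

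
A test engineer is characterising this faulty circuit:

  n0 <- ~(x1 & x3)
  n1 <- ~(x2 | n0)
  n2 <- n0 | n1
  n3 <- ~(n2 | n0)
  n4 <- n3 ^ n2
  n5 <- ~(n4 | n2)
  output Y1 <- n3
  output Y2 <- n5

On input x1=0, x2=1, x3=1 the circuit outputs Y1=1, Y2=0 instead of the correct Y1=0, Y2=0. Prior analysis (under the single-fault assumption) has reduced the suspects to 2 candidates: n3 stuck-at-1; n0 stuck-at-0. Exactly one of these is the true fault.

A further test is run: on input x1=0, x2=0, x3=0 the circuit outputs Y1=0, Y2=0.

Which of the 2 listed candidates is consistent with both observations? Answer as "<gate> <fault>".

Evaluate each candidate on input x1=0, x2=0, x3=0:
  n3 stuck-at-1: n0=1, n1=0, n2=1, n3=1 [stuck-at-1], n4=0, n5=0 → Y1=1, Y2=0 — eliminated
  n0 stuck-at-0: n0=0 [stuck-at-0], n1=1, n2=1, n3=0, n4=1, n5=0 → Y1=0, Y2=0 — matches
Only n0 stuck-at-0 reproduces the observed Y1=0, Y2=0.

n0 stuck-at-0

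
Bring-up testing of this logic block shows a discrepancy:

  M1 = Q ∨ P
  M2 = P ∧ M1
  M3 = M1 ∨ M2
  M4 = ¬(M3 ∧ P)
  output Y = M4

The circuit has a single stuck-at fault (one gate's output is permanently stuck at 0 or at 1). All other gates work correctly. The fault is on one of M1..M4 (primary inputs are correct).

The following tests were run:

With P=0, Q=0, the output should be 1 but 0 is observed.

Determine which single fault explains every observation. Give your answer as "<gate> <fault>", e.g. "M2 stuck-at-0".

Fault-free values for test 1 (P=0, Q=0): M1=0, M2=0, M3=0, M4=1, giving Y=1. Observed 0.
Test 1: faults giving observed 0 are {M4 stuck-at-0}.
Only M4 stuck-at-0 is consistent with every test.

M4 stuck-at-0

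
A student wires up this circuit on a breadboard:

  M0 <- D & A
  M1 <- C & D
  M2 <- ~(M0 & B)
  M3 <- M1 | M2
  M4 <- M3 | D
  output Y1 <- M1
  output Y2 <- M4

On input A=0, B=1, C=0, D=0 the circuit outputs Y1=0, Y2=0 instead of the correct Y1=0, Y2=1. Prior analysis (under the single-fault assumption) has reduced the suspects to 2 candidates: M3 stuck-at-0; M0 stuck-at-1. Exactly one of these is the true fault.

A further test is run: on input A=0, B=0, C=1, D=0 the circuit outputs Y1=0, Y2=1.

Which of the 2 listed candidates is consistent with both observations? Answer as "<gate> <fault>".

Evaluate each candidate on input A=0, B=0, C=1, D=0:
  M3 stuck-at-0: M0=0, M1=0, M2=1, M3=0 [stuck-at-0], M4=0 → Y1=0, Y2=0 — eliminated
  M0 stuck-at-1: M0=1 [stuck-at-1], M1=0, M2=1, M3=1, M4=1 → Y1=0, Y2=1 — matches
Only M0 stuck-at-1 reproduces the observed Y1=0, Y2=1.

M0 stuck-at-1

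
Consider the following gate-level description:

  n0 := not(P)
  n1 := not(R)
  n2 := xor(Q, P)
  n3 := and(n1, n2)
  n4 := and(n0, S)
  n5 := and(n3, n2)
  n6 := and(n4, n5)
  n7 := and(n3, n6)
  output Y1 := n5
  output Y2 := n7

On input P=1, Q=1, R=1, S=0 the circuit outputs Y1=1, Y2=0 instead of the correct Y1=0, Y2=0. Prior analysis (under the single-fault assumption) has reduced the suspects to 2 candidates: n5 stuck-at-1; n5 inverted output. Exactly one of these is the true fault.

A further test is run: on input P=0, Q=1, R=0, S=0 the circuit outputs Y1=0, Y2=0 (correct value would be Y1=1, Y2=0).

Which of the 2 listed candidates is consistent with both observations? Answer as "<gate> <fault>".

Evaluate each candidate on input P=0, Q=1, R=0, S=0:
  n5 stuck-at-1: n0=1, n1=1, n2=1, n3=1, n4=0, n5=1 [stuck-at-1], n6=0, n7=0 → Y1=1, Y2=0 — eliminated
  n5 inverted output: n0=1, n1=1, n2=1, n3=1, n4=0, n5=0 [inverted output], n6=0, n7=0 → Y1=0, Y2=0 — matches
Only n5 inverted output reproduces the observed Y1=0, Y2=0.

n5 inverted output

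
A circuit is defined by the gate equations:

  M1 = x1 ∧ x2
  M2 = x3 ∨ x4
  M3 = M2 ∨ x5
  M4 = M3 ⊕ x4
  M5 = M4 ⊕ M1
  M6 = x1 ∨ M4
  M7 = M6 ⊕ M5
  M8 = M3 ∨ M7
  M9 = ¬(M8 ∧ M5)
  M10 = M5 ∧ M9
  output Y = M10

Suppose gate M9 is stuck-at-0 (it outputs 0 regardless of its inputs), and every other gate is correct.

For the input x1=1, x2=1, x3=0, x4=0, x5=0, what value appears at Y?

Propagate with M9 forced: M1=1, M2=0, M3=0, M4=0, M5=1, M6=1, M7=0, M8=0, M9=0 [stuck-at-0], M10=0.
So Y = 0. (Without the fault it would be 1.)

0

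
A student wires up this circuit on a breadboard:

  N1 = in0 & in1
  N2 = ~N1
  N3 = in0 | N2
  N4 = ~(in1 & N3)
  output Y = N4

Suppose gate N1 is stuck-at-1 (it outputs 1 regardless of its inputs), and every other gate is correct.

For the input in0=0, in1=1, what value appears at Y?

1

Propagate with N1 forced: N1=1 [stuck-at-1], N2=0, N3=0, N4=1.
So Y = 1. (Without the fault it would be 0.)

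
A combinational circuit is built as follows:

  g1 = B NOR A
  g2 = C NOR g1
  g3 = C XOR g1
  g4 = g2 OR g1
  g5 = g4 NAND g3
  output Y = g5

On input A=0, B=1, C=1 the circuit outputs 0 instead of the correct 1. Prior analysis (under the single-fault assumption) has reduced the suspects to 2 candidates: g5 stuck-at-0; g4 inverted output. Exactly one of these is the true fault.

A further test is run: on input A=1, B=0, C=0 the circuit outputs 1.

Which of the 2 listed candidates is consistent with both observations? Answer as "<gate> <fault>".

Evaluate each candidate on input A=1, B=0, C=0:
  g5 stuck-at-0: g1=0, g2=1, g3=0, g4=1, g5=0 [stuck-at-0] → 0 — eliminated
  g4 inverted output: g1=0, g2=1, g3=0, g4=0 [inverted output], g5=1 → 1 — matches
Only g4 inverted output reproduces the observed 1.

g4 inverted output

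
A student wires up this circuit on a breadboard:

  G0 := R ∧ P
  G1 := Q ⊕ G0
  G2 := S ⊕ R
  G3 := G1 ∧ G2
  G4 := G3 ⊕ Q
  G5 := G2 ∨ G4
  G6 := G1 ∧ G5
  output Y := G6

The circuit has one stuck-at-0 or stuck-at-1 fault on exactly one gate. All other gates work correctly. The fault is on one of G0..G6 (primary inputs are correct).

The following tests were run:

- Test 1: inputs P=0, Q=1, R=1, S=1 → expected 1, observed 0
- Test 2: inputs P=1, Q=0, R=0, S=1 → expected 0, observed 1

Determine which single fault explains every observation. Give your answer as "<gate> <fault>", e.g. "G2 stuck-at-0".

G0 stuck-at-1

Fault-free values for test 1 (P=0, Q=1, R=1, S=1): G0=0, G1=1, G2=0, G3=0, G4=1, G5=1, G6=1, giving Y=1. Observed 0.
Test 1: faults giving observed 0 are {G0 stuck-at-1, G1 stuck-at-0, G3 stuck-at-1, G4 stuck-at-0, G5 stuck-at-0, G6 stuck-at-0}.
Test 2 (P=1, Q=0, R=0, S=1): fault-free G0=0, G1=0, G2=1, G3=0, G4=0, G5=1, G6=0 → 0; observed 1. Eliminates G1 stuck-at-0, G3 stuck-at-1, G4 stuck-at-0, G5 stuck-at-0, G6 stuck-at-0.
Only G0 stuck-at-1 is consistent with every test.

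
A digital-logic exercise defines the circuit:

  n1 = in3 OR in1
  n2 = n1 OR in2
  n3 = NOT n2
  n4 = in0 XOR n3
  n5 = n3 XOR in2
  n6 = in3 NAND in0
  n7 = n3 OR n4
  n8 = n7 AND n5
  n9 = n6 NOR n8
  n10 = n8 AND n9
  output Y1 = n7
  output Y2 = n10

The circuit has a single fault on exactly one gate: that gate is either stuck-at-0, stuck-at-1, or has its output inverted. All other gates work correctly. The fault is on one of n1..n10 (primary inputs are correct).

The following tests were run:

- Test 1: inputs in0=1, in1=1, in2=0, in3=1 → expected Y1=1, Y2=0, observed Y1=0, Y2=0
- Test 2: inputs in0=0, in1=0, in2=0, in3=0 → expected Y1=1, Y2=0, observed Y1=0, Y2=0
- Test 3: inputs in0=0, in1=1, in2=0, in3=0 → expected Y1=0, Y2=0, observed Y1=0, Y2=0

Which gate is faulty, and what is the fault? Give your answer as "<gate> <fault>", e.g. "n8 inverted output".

n7 stuck-at-0

Fault-free values for test 1 (in0=1, in1=1, in2=0, in3=1): n1=1, n2=1, n3=0, n4=1, n5=0, n6=0, n7=1, n8=0, n9=1, n10=0, giving Y1=1, Y2=0. Observed Y1=0, Y2=0.
Test 1: faults giving observed Y1=0, Y2=0 are {n4 stuck-at-0, n4 inverted output, n7 stuck-at-0, n7 inverted output}.
Test 2 (in0=0, in1=0, in2=0, in3=0): fault-free n1=0, n2=0, n3=1, n4=1, n5=1, n6=1, n7=1, n8=1, n9=0, n10=0 → Y1=1, Y2=0; observed Y1=0, Y2=0. Eliminates n4 stuck-at-0, n4 inverted output.
Test 3 (in0=0, in1=1, in2=0, in3=0): fault-free n1=1, n2=1, n3=0, n4=0, n5=0, n6=1, n7=0, n8=0, n9=0, n10=0 → Y1=0, Y2=0; observed Y1=0, Y2=0. Eliminates n7 inverted output.
Only n7 stuck-at-0 is consistent with every test.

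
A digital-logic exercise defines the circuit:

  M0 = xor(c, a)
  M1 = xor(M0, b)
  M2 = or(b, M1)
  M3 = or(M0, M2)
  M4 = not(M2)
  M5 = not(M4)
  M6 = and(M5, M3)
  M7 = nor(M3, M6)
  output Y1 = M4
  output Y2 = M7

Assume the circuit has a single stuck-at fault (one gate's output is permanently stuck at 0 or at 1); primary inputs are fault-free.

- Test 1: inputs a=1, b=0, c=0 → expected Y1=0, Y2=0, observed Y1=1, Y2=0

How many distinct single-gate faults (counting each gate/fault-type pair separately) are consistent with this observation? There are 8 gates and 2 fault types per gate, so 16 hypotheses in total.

3

Fault-free: M0=1, M1=1, M2=1, M3=1, M4=0, M5=1, M6=1, M7=0 → Y1=0, Y2=0. Observed Y1=1, Y2=0.
  M0: none of the 2 fault types match ✗
  M1: stuck-at-0 ✓; others ✗
  M2: stuck-at-0 ✓; others ✗
  M3: none of the 2 fault types match ✗
  M4: stuck-at-1 ✓; others ✗
  M5: none of the 2 fault types match ✗
  M6: none of the 2 fault types match ✗
  M7: none of the 2 fault types match ✗
Consistent faults: {M1 stuck-at-0, M2 stuck-at-0, M4 stuck-at-1} — 3 in all.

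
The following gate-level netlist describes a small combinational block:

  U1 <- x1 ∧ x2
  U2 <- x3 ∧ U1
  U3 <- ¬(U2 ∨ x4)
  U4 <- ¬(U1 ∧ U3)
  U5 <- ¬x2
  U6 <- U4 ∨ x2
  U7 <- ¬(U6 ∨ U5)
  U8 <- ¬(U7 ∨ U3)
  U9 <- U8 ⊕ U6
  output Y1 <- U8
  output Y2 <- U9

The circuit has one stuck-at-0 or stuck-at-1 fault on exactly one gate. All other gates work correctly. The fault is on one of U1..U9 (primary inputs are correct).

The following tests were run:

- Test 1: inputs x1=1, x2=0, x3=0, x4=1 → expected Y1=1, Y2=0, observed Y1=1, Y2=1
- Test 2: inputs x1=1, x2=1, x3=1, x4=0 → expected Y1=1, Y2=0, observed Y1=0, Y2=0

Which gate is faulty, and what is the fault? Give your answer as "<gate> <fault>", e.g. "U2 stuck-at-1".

Fault-free values for test 1 (x1=1, x2=0, x3=0, x4=1): U1=0, U2=0, U3=0, U4=1, U5=1, U6=1, U7=0, U8=1, U9=0, giving Y1=1, Y2=0. Observed Y1=1, Y2=1.
Test 1: faults giving observed Y1=1, Y2=1 are {U4 stuck-at-0, U6 stuck-at-0, U9 stuck-at-1}.
Test 2 (x1=1, x2=1, x3=1, x4=0): fault-free U1=1, U2=1, U3=0, U4=1, U5=0, U6=1, U7=0, U8=1, U9=0 → Y1=1, Y2=0; observed Y1=0, Y2=0. Eliminates U4 stuck-at-0, U9 stuck-at-1.
Only U6 stuck-at-0 is consistent with every test.

U6 stuck-at-0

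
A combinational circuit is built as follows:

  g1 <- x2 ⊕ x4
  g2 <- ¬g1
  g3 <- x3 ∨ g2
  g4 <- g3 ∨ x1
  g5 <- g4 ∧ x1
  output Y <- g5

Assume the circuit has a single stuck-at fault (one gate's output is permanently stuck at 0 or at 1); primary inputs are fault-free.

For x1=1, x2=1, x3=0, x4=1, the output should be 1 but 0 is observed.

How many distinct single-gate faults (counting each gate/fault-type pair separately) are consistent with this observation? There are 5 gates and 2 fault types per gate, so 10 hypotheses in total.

2

Fault-free: g1=0, g2=1, g3=1, g4=1, g5=1 → 1. Observed 0.
  g1 stuck-at-0: output 1 ✗
  g1 stuck-at-1: output 1 ✗
  g2 stuck-at-0: output 1 ✗
  g2 stuck-at-1: output 1 ✗
  g3 stuck-at-0: output 1 ✗
  g3 stuck-at-1: output 1 ✗
  g4 stuck-at-0: output 0 ✓
  g4 stuck-at-1: output 1 ✗
  g5 stuck-at-0: output 0 ✓
  g5 stuck-at-1: output 1 ✗
Consistent faults: {g4 stuck-at-0, g5 stuck-at-0} — 2 in all.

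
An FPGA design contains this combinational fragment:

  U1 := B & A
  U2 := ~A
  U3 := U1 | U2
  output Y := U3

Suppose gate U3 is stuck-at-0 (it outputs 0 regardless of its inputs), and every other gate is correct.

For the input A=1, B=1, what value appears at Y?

0

Propagate with U3 forced: U1=1, U2=0, U3=0 [stuck-at-0].
So Y = 0. (Without the fault it would be 1.)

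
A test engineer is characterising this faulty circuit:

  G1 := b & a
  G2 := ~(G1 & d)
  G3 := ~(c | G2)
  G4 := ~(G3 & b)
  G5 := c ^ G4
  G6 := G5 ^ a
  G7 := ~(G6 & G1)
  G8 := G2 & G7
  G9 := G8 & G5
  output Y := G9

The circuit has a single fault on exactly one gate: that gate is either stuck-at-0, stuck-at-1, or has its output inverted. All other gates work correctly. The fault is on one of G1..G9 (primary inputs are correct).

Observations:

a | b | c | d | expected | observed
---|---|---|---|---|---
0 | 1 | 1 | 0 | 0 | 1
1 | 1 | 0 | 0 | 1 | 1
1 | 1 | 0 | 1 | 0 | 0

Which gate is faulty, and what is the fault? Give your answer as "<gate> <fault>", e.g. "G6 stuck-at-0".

G5 stuck-at-1

Fault-free values for test 1 (a=0, b=1, c=1, d=0): G1=0, G2=1, G3=0, G4=1, G5=0, G6=0, G7=1, G8=1, G9=0, giving Y=0. Observed 1.
Test 1: faults giving observed 1 are {G3 stuck-at-1, G3 inverted output, G4 stuck-at-0, G4 inverted output, G5 stuck-at-1, G5 inverted output, G9 stuck-at-1, G9 inverted output}.
Test 2 (a=1, b=1, c=0, d=0): fault-free G1=1, G2=1, G3=0, G4=1, G5=1, G6=0, G7=1, G8=1, G9=1 → 1; observed 1. Eliminates G3 stuck-at-1, G3 inverted output, G4 stuck-at-0, G4 inverted output, G5 inverted output, G9 inverted output.
Test 3 (a=1, b=1, c=0, d=1): fault-free G1=1, G2=0, G3=1, G4=0, G5=0, G6=1, G7=0, G8=0, G9=0 → 0; observed 0. Eliminates G9 stuck-at-1.
Only G5 stuck-at-1 is consistent with every test.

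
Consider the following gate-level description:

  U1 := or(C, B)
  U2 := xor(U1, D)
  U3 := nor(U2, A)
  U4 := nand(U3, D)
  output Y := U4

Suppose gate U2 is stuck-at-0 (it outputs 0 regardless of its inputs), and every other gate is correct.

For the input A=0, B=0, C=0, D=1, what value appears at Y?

0

Propagate with U2 forced: U1=0, U2=0 [stuck-at-0], U3=1, U4=0.
So Y = 0. (Without the fault it would be 1.)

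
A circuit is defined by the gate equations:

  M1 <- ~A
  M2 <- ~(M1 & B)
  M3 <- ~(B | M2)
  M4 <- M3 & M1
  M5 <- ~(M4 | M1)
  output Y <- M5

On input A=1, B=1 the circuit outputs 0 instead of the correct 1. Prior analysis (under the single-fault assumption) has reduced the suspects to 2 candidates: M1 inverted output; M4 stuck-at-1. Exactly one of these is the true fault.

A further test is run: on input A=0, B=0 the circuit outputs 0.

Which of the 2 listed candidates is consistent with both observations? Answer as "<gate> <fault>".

M4 stuck-at-1

Evaluate each candidate on input A=0, B=0:
  M1 inverted output: M1=0 [inverted output], M2=1, M3=0, M4=0, M5=1 → 1 — eliminated
  M4 stuck-at-1: M1=1, M2=1, M3=0, M4=1 [stuck-at-1], M5=0 → 0 — matches
Only M4 stuck-at-1 reproduces the observed 0.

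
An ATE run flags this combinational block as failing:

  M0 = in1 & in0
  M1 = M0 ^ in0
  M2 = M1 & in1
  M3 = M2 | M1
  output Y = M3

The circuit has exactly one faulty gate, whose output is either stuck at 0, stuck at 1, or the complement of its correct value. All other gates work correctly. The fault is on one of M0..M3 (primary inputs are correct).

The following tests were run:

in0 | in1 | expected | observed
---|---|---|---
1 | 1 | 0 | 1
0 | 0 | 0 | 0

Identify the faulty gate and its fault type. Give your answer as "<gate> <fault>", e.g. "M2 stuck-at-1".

Fault-free values for test 1 (in0=1, in1=1): M0=1, M1=0, M2=0, M3=0, giving Y=0. Observed 1.
Test 1: faults giving observed 1 are {M0 stuck-at-0, M0 inverted output, M1 stuck-at-1, M1 inverted output, M2 stuck-at-1, M2 inverted output, M3 stuck-at-1, M3 inverted output}.
Test 2 (in0=0, in1=0): fault-free M0=0, M1=0, M2=0, M3=0 → 0; observed 0. Eliminates M0 inverted output, M1 stuck-at-1, M1 inverted output, M2 stuck-at-1, M2 inverted output, M3 stuck-at-1, M3 inverted output.
Only M0 stuck-at-0 is consistent with every test.

M0 stuck-at-0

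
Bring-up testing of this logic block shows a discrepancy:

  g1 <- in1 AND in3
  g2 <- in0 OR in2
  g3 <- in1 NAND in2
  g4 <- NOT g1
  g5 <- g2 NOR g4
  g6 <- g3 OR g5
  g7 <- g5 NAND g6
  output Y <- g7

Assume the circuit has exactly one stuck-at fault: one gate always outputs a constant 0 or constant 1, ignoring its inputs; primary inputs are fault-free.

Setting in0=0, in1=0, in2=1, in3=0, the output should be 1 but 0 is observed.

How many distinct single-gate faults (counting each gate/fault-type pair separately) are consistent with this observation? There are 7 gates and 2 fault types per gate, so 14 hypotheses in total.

Fault-free: g1=0, g2=1, g3=1, g4=1, g5=0, g6=1, g7=1 → 1. Observed 0.
  g1 stuck-at-0: output 1 ✗
  g1 stuck-at-1: output 1 ✗
  g2 stuck-at-0: output 1 ✗
  g2 stuck-at-1: output 1 ✗
  g3 stuck-at-0: output 1 ✗
  g3 stuck-at-1: output 1 ✗
  g4 stuck-at-0: output 1 ✗
  g4 stuck-at-1: output 1 ✗
  g5 stuck-at-0: output 1 ✗
  g5 stuck-at-1: output 0 ✓
  g6 stuck-at-0: output 1 ✗
  g6 stuck-at-1: output 1 ✗
  g7 stuck-at-0: output 0 ✓
  g7 stuck-at-1: output 1 ✗
Consistent faults: {g5 stuck-at-1, g7 stuck-at-0} — 2 in all.

2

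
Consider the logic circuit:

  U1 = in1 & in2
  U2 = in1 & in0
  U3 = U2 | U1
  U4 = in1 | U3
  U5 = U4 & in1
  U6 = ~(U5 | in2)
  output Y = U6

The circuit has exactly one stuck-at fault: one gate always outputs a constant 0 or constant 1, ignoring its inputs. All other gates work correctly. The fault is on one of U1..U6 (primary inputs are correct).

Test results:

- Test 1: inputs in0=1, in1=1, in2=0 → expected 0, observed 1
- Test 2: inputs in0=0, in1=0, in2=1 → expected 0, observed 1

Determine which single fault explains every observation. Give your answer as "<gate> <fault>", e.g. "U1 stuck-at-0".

U6 stuck-at-1

Fault-free values for test 1 (in0=1, in1=1, in2=0): U1=0, U2=1, U3=1, U4=1, U5=1, U6=0, giving Y=0. Observed 1.
Test 1: faults giving observed 1 are {U4 stuck-at-0, U5 stuck-at-0, U6 stuck-at-1}.
Test 2 (in0=0, in1=0, in2=1): fault-free U1=0, U2=0, U3=0, U4=0, U5=0, U6=0 → 0; observed 1. Eliminates U4 stuck-at-0, U5 stuck-at-0.
Only U6 stuck-at-1 is consistent with every test.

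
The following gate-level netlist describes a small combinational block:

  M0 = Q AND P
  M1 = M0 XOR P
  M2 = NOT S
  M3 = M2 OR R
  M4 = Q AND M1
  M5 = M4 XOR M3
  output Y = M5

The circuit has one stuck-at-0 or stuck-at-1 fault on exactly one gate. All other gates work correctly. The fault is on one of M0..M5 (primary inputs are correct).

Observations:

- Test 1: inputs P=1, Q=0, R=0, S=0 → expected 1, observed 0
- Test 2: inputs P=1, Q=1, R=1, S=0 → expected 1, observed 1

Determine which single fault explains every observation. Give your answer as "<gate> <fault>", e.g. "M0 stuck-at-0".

M2 stuck-at-0

Fault-free values for test 1 (P=1, Q=0, R=0, S=0): M0=0, M1=1, M2=1, M3=1, M4=0, M5=1, giving Y=1. Observed 0.
Test 1: faults giving observed 0 are {M2 stuck-at-0, M3 stuck-at-0, M4 stuck-at-1, M5 stuck-at-0}.
Test 2 (P=1, Q=1, R=1, S=0): fault-free M0=1, M1=0, M2=1, M3=1, M4=0, M5=1 → 1; observed 1. Eliminates M3 stuck-at-0, M4 stuck-at-1, M5 stuck-at-0.
Only M2 stuck-at-0 is consistent with every test.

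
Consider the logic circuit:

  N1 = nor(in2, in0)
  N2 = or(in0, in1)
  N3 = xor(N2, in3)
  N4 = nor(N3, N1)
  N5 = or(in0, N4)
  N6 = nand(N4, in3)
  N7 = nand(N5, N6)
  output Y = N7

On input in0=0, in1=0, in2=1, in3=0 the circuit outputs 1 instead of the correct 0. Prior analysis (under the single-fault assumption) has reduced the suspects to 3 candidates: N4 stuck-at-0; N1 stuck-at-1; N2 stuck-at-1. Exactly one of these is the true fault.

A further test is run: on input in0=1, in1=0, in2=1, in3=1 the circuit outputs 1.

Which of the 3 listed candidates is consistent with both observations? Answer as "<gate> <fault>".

Evaluate each candidate on input in0=1, in1=0, in2=1, in3=1:
  N4 stuck-at-0: N1=0, N2=1, N3=0, N4=0 [stuck-at-0], N5=1, N6=1, N7=0 → 0 — eliminated
  N1 stuck-at-1: N1=1 [stuck-at-1], N2=1, N3=0, N4=0, N5=1, N6=1, N7=0 → 0 — eliminated
  N2 stuck-at-1: N1=0, N2=1 [stuck-at-1], N3=0, N4=1, N5=1, N6=0, N7=1 → 1 — matches
Only N2 stuck-at-1 reproduces the observed 1.

N2 stuck-at-1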